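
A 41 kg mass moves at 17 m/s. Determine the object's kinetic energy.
KE = ½mv² = ½(41)(17)² = 5924.5 J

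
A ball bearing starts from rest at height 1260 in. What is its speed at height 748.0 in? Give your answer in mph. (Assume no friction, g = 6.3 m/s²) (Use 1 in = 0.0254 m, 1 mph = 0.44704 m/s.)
Convert to SI: h₁−h₂ = 13.0048 m
mgh₁ = mgh₂ + ½mv² ⇒ v = √(2g(h₁−h₂)) = √(2·6.3·13.0048) = 12.8008 m/s = 28.63 mph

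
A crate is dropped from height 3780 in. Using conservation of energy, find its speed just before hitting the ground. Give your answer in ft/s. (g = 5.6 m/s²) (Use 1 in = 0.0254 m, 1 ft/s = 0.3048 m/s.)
Convert to SI: h = 96.012 m
mgh = ½mv² ⇒ v = √(2gh) = √(2·5.6·96.012) = 32.7923 m/s = 107.6 ft/s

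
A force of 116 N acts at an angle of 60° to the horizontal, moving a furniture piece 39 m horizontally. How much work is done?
W = F·d·cosθ = (116)(39)cos(60°) = 2262 J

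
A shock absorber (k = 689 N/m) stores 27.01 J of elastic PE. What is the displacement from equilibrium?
x = √(2·PE/k) = √(2·27.01/689) = 0.28 m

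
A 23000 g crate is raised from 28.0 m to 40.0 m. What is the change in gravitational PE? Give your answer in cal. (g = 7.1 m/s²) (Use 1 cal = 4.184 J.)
Convert to SI: m = 23.0 kg, Δh = 12.0 m
ΔPE = mgΔh = (23.0)(7.1)(12.0) = 1959.6 J = 468.4 cal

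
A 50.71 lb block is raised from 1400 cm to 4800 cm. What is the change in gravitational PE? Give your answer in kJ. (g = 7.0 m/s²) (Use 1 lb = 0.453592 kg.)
Convert to SI: m = 23.0017 kg, Δh = 34.0 m
ΔPE = mgΔh = (23.0017)(7.0)(34.0) = 5474.39 J = 5.474 kJ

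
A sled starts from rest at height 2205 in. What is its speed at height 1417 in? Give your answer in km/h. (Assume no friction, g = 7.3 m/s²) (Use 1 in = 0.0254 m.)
Convert to SI: h₁−h₂ = 20.0152 m
mgh₁ = mgh₂ + ½mv² ⇒ v = √(2g(h₁−h₂)) = √(2·7.3·20.0152) = 17.0945 m/s = 61.54 km/h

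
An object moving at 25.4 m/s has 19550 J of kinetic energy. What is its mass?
m = 2·KE/v² = 2·19550/(25.4)² = 60.61 kg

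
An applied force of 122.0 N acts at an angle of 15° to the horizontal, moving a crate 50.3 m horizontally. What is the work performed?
W = F·d·cosθ = (122.0)(50.3)cos(15°) = 5928 J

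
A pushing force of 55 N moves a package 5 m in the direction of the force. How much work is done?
W = F·d = (55)(5) = 275.0 J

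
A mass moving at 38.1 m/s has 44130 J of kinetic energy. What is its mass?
m = 2·KE/v² = 2·44130/(38.1)² = 60.8 kg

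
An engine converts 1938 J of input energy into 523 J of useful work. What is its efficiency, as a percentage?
η = W_out/W_in = 523/1938 = 26.99%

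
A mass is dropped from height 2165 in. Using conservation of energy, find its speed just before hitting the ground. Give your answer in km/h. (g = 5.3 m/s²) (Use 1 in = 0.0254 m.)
Convert to SI: h = 54.991 m
mgh = ½mv² ⇒ v = √(2gh) = √(2·5.3·54.991) = 24.1434 m/s = 86.92 km/h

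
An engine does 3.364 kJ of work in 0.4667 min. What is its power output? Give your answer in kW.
Convert to SI: W = 3364.0 J, t = 28.002 s
P = W/t = 3364.0/28.002 = 120.134 W = 0.1201 kW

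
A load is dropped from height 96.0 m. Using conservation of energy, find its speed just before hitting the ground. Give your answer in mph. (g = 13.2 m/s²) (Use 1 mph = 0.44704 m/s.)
mgh = ½mv² ⇒ v = √(2gh) = √(2·13.2·96.0) = 50.3428 m/s = 112.6 mph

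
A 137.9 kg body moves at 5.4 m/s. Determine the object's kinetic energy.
KE = ½mv² = ½(137.9)(5.4)² = 2011 J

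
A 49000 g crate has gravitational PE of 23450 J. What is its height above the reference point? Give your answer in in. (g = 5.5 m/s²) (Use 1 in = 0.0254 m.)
Convert to SI: m = 49.0 kg, PE = 23450.0 J
h = PE/(mg) = 23450.0/(49.0·5.5) = 87.013 m = 3426 in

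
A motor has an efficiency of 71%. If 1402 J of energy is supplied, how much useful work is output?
W_out = η·W_in = 0.71·1402 = 995.42 J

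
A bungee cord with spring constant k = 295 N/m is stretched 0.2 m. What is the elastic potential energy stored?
PE = ½kx² = ½(295)(0.2)² = 5.9 J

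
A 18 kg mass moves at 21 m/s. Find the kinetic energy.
KE = ½mv² = ½(18)(21)² = 3969.0 J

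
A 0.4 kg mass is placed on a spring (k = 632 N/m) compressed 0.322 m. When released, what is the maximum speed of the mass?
½kx² = ½mv² ⇒ v = x√(k/m) = (0.322)√(632/0.4) = 12.8 m/s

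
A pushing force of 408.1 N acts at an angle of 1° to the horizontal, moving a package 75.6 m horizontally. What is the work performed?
W = F·d·cosθ = (408.1)(75.6)cos(1°) = 30850 J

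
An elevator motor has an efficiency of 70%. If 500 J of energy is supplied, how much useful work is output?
W_out = η·W_in = 0.7·500 = 350.0 J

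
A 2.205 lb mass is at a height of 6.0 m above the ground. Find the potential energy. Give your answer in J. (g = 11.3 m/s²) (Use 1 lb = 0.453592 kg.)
Convert to SI: m = 1.00017 kg, h = 6.0 m
PE = mgh = (1.00017)(11.3)(6.0) = 67.81 J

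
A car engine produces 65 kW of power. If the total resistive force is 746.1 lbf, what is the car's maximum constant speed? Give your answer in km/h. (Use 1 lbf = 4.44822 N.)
Convert to SI: F = 3318.82 N
P = Fv ⇒ v = P/F = 65000 W/3318.82 N = 19.5853 m/s = 70.51 km/h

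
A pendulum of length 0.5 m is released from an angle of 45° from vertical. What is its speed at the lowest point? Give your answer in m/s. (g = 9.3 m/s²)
h = L(1 − cosθ) = 0.5(1 − cos45°) = 0.146447 m
v = √(2gh) = √(2·9.3·0.146447) = 1.65 m/s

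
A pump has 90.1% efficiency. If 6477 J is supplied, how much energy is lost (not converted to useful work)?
W_lost = W_in(1 − η) = 6477·(1 − 0.901) = 641.2 J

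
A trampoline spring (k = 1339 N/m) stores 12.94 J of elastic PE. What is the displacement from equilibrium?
x = √(2·PE/k) = √(2·12.94/1339) = 0.139 m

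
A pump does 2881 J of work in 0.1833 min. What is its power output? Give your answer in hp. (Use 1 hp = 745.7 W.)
Convert to SI: W = 2881.0 J, t = 10.998 s
P = W/t = 2881.0/10.998 = 261.957 W = 0.3513 hp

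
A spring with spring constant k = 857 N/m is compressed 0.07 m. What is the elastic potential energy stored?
PE = ½kx² = ½(857)(0.07)² = 2.1 J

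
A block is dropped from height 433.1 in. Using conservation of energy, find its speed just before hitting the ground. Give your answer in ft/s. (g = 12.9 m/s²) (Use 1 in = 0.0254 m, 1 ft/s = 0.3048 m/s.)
Convert to SI: h = 11.0007 m
mgh = ½mv² ⇒ v = √(2gh) = √(2·12.9·11.0007) = 16.8469 m/s = 55.27 ft/s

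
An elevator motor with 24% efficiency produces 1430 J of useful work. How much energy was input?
W_in = W_out/η = 1430/0.24 = 5958 J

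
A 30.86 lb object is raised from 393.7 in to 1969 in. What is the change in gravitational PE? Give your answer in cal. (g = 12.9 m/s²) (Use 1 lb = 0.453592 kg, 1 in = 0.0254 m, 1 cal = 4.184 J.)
Convert to SI: m = 13.9978 kg, Δh = 40.0126 m
ΔPE = mgΔh = (13.9978)(12.9)(40.0126) = 7225.17 J = 1727 cal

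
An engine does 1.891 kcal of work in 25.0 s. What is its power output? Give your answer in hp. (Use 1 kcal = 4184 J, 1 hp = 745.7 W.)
Convert to SI: W = 7911.94 J, t = 25.0 s
P = W/t = 7911.94/25.0 = 316.478 W = 0.4244 hp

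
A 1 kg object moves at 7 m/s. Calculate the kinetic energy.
KE = ½mv² = ½(1)(7)² = 24.5 J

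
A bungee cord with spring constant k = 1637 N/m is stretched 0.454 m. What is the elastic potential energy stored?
PE = ½kx² = ½(1637)(0.454)² = 168.7 J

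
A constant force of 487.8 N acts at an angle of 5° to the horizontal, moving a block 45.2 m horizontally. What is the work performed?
W = F·d·cosθ = (487.8)(45.2)cos(5°) = 21960 J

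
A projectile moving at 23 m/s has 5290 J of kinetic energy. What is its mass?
m = 2·KE/v² = 2·5290/(23)² = 20.0 kg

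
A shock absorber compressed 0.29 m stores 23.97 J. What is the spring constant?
k = 2·PE/x² = 2·23.97/(0.29)² = 570.0 N/m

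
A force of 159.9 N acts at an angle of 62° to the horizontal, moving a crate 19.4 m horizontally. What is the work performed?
W = F·d·cosθ = (159.9)(19.4)cos(62°) = 1456 J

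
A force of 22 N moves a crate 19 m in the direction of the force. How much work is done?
W = F·d = (22)(19) = 418.0 J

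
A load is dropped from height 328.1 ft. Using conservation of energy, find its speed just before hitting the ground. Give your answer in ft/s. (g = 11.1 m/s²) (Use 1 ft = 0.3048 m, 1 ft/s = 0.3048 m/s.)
Convert to SI: h = 100.005 m
mgh = ½mv² ⇒ v = √(2gh) = √(2·11.1·100.005) = 47.118 m/s = 154.6 ft/s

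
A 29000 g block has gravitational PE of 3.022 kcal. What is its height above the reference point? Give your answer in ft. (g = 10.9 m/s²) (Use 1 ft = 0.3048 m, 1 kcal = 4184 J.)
Convert to SI: m = 29.0 kg, PE = 12644.0 J
h = PE/(mg) = 12644.0/(29.0·10.9) = 40.0002 m = 131.2 ft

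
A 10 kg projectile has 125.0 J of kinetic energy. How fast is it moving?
v = √(2·KE/m) = √(2·125.0/10) = 5.0 m/s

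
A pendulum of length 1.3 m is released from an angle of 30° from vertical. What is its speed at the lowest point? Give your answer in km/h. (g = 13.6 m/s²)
h = L(1 − cosθ) = 1.3(1 − cos30°) = 0.174167 m
v = √(2gh) = √(2·13.6·0.174167) = 2.17654 m/s = 7.836 km/h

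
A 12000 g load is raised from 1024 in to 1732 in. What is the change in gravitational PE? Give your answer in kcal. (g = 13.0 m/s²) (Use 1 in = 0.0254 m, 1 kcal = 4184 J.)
Convert to SI: m = 12.0 kg, Δh = 17.9832 m
ΔPE = mgΔh = (12.0)(13.0)(17.9832) = 2805.38 J = 0.6705 kcal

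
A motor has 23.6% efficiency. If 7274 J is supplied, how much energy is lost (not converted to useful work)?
W_lost = W_in(1 − η) = 7274·(1 − 0.236) = 5557 J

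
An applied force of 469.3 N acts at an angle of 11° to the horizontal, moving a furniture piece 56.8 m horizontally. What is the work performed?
W = F·d·cosθ = (469.3)(56.8)cos(11°) = 26170 J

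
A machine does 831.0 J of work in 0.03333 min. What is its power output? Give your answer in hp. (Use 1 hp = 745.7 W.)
Convert to SI: W = 831.0 J, t = 1.9998 s
P = W/t = 831.0/1.9998 = 415.542 W = 0.5573 hp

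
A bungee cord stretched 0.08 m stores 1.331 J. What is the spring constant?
k = 2·PE/x² = 2·1.331/(0.08)² = 415.9 N/m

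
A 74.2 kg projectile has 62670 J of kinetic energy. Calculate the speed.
v = √(2·KE/m) = √(2·62670/74.2) = 41.1 m/s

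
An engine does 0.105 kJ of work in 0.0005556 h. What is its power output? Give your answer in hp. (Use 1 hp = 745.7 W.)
Convert to SI: W = 105.0 J, t = 2.00016 s
P = W/t = 105.0/2.00016 = 52.4958 W = 0.0704 hp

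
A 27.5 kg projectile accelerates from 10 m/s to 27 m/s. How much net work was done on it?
W = ΔKE = ½m(v₂² − v₁²) = ½(27.5)(27² − 10²) = 8648.75 J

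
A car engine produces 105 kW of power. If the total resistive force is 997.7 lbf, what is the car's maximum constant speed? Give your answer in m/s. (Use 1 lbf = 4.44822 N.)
Convert to SI: F = 4437.99 N
P = Fv ⇒ v = P/F = 105000 W/4437.99 N = 23.66 m/s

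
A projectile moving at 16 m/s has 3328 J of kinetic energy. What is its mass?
m = 2·KE/v² = 2·3328/(16)² = 26.0 kg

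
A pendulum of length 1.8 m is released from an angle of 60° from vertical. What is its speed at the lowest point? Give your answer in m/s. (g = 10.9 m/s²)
h = L(1 − cosθ) = 1.8(1 − cos60°) = 0.9 m
v = √(2gh) = √(2·10.9·0.9) = 4.429 m/s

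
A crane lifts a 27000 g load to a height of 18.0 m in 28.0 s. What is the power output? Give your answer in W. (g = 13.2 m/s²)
Convert to SI: m = 27.0 kg, h = 18.0 m, t = 28.0 s
P = mgh/t = (27.0)(13.2)(18.0)/28.0 = 229.1 W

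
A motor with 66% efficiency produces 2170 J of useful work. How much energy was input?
W_in = W_out/η = 2170/0.66 = 3288 J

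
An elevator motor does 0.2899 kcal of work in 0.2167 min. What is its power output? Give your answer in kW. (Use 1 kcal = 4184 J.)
Convert to SI: W = 1212.94 J, t = 13.002 s
P = W/t = 1212.94/13.002 = 93.2888 W = 0.09329 kW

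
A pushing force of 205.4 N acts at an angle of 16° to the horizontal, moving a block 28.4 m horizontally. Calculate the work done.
W = F·d·cosθ = (205.4)(28.4)cos(16°) = 5607 J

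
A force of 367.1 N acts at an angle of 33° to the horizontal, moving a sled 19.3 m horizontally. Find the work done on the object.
W = F·d·cosθ = (367.1)(19.3)cos(33°) = 5942 J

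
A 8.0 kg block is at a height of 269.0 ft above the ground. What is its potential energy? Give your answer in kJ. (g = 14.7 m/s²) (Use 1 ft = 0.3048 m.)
Convert to SI: m = 8.0 kg, h = 81.9912 m
PE = mgh = (8.0)(14.7)(81.9912) = 9642.17 J = 9.642 kJ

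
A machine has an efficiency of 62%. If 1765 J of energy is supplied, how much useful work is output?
W_out = η·W_in = 0.62·1765 = 1094.3 J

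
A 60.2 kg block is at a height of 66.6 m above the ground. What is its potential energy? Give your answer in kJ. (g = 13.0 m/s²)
PE = mgh = (60.2)(13.0)(66.6) = 52121.2 J = 52.12 kJ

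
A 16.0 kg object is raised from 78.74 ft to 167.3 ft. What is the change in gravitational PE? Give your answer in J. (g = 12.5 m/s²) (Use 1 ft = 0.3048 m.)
Convert to SI: m = 16.0 kg, Δh = 26.9931 m
ΔPE = mgΔh = (16.0)(12.5)(26.9931) = 5399 J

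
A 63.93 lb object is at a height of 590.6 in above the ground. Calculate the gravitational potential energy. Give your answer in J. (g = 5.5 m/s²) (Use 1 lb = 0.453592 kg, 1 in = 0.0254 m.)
Convert to SI: m = 28.9981 kg, h = 15.0012 m
PE = mgh = (28.9981)(5.5)(15.0012) = 2393 J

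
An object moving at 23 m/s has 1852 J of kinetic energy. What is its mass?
m = 2·KE/v² = 2·1852/(23)² = 7.002 kg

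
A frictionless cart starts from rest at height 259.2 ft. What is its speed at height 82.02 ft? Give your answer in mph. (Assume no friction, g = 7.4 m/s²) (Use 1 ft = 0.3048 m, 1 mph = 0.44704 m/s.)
Convert to SI: h₁−h₂ = 54.0045 m
mgh₁ = mgh₂ + ½mv² ⇒ v = √(2g(h₁−h₂)) = √(2·7.4·54.0045) = 28.2713 m/s = 63.24 mph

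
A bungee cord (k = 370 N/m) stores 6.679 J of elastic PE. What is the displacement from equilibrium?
x = √(2·PE/k) = √(2·6.679/370) = 0.19 m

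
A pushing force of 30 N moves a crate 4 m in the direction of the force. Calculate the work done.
W = F·d = (30)(4) = 120.0 J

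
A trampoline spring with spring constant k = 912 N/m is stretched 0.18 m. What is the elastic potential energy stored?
PE = ½kx² = ½(912)(0.18)² = 14.77 J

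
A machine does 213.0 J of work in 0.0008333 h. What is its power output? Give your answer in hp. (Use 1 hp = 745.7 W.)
Convert to SI: W = 213.0 J, t = 2.99988 s
P = W/t = 213.0/2.99988 = 71.0028 W = 0.09522 hp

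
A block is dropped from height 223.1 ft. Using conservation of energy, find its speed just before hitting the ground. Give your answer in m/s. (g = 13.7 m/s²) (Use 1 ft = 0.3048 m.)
Convert to SI: h = 68.0009 m
mgh = ½mv² ⇒ v = √(2gh) = √(2·13.7·68.0009) = 43.17 m/s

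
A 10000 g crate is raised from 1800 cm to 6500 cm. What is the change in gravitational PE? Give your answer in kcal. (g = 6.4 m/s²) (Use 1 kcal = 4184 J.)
Convert to SI: m = 10.0 kg, Δh = 47.0 m
ΔPE = mgΔh = (10.0)(6.4)(47.0) = 3008.0 J = 0.7189 kcal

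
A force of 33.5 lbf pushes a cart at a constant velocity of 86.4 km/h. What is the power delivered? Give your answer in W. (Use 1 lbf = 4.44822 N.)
Convert to SI: F = 149.015 N, v = 24.0 m/s
P = Fv = (149.015)(24.0) = 3576 W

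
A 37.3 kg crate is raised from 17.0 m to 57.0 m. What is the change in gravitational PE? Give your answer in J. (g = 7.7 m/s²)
ΔPE = mgΔh = (37.3)(7.7)(40.0) = 11490 J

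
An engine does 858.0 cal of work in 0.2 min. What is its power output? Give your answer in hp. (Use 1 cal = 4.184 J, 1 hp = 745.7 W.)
Convert to SI: W = 3589.87 J, t = 12.0 s
P = W/t = 3589.87/12.0 = 299.156 W = 0.4012 hp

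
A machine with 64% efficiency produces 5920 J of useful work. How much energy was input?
W_in = W_out/η = 5920/0.64 = 9250 J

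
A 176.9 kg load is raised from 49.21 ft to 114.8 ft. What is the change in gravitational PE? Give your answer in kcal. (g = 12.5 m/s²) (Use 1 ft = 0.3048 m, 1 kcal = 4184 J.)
Convert to SI: m = 176.9 kg, Δh = 19.9918 m
ΔPE = mgΔh = (176.9)(12.5)(19.9918) = 44206.9 J = 10.57 kcal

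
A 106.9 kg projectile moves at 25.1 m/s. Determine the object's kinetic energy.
KE = ½mv² = ½(106.9)(25.1)² = 33670 J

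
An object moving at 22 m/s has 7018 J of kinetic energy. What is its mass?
m = 2·KE/v² = 2·7018/(22)² = 29.0 kg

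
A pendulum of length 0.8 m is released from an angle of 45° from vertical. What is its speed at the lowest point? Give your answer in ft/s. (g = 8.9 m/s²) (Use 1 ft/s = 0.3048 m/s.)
h = L(1 − cosθ) = 0.8(1 − cos45°) = 0.234315 m
v = √(2gh) = √(2·8.9·0.234315) = 2.04225 m/s = 6.7 ft/s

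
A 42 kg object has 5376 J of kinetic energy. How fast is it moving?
v = √(2·KE/m) = √(2·5376/42) = 16.0 m/s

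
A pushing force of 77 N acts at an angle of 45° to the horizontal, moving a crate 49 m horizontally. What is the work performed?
W = F·d·cosθ = (77)(49)cos(45°) = 2668 J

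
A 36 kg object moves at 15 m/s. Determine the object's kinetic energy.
KE = ½mv² = ½(36)(15)² = 4050.0 J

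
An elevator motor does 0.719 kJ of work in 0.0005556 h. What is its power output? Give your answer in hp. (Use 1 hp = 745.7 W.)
Convert to SI: W = 719.0 J, t = 2.00016 s
P = W/t = 719.0/2.00016 = 359.471 W = 0.4821 hp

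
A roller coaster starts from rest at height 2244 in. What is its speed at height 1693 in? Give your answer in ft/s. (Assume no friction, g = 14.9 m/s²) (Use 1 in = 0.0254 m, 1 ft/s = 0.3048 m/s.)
Convert to SI: h₁−h₂ = 13.9954 m
mgh₁ = mgh₂ + ½mv² ⇒ v = √(2g(h₁−h₂)) = √(2·14.9·13.9954) = 20.4221 m/s = 67.0 ft/s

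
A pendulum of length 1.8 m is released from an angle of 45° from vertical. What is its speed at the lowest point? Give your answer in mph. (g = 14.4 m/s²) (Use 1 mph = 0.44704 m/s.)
h = L(1 − cosθ) = 1.8(1 − cos45°) = 0.527208 m
v = √(2gh) = √(2·14.4·0.527208) = 3.89661 m/s = 8.716 mph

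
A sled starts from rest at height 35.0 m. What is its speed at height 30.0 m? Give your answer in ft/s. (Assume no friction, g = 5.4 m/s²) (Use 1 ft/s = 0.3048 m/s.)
mgh₁ = mgh₂ + ½mv² ⇒ v = √(2g(h₁−h₂)) = √(2·5.4·5.0) = 7.34847 m/s = 24.11 ft/s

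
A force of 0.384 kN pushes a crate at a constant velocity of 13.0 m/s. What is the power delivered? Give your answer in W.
Convert to SI: F = 384.0 N, v = 13.0 m/s
P = Fv = (384.0)(13.0) = 4992 W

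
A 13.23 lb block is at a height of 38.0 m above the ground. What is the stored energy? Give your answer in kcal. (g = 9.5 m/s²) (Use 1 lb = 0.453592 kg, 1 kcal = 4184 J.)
Convert to SI: m = 6.00102 kg, h = 38.0 m
PE = mgh = (6.00102)(9.5)(38.0) = 2166.37 J = 0.5178 kcal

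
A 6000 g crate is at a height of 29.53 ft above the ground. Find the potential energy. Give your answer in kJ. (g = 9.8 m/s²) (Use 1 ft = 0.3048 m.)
Convert to SI: m = 6.0 kg, h = 9.00074 m
PE = mgh = (6.0)(9.8)(9.00074) = 529.244 J = 0.5292 kJ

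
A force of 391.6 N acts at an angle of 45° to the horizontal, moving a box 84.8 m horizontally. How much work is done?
W = F·d·cosθ = (391.6)(84.8)cos(45°) = 23480 J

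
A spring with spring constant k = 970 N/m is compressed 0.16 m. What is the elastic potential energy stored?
PE = ½kx² = ½(970)(0.16)² = 12.42 J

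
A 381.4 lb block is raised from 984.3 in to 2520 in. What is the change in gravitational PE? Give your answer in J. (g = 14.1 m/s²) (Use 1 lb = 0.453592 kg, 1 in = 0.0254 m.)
Convert to SI: m = 173.0 kg, Δh = 39.0068 m
ΔPE = mgΔh = (173.0)(14.1)(39.0068) = 95150 J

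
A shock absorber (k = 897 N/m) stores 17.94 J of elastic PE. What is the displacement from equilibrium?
x = √(2·PE/k) = √(2·17.94/897) = 0.2 m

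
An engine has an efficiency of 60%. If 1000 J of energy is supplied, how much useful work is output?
W_out = η·W_in = 0.6·1000 = 600.0 J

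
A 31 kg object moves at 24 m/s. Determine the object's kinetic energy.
KE = ½mv² = ½(31)(24)² = 8928.0 J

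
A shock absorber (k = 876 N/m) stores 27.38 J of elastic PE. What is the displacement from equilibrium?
x = √(2·PE/k) = √(2·27.38/876) = 0.25 m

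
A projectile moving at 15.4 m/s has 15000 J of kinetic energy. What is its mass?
m = 2·KE/v² = 2·15000/(15.4)² = 126.5 kg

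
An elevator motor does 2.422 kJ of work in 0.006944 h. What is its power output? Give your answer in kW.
Convert to SI: W = 2422.0 J, t = 24.9984 s
P = W/t = 2422.0/24.9984 = 96.8862 W = 0.09689 kW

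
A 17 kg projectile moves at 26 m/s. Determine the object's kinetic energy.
KE = ½mv² = ½(17)(26)² = 5746.0 J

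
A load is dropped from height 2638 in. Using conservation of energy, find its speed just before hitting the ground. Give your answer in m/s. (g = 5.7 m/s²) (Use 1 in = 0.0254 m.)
Convert to SI: h = 67.0052 m
mgh = ½mv² ⇒ v = √(2gh) = √(2·5.7·67.0052) = 27.64 m/s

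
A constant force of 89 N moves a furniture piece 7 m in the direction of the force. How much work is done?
W = F·d = (89)(7) = 623.0 J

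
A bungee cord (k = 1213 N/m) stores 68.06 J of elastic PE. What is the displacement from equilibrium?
x = √(2·PE/k) = √(2·68.06/1213) = 0.335 m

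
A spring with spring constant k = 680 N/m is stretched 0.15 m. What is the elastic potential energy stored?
PE = ½kx² = ½(680)(0.15)² = 7.65 J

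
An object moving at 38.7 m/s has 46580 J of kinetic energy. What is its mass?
m = 2·KE/v² = 2·46580/(38.7)² = 62.2 kg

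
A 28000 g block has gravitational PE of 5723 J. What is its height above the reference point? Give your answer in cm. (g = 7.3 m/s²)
Convert to SI: m = 28.0 kg, PE = 5723.0 J
h = PE/(mg) = 5723.0/(28.0·7.3) = 27.999 m = 2800 cm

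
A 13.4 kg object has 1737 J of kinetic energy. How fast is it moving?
v = √(2·KE/m) = √(2·1737/13.4) = 16.1 m/s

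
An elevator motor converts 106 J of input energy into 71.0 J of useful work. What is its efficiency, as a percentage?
η = W_out/W_in = 71.0/106 = 66.98%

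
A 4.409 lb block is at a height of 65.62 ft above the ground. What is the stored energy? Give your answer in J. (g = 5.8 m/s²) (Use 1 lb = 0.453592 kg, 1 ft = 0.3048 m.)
Convert to SI: m = 1.99989 kg, h = 20.001 m
PE = mgh = (1.99989)(5.8)(20.001) = 232.0 J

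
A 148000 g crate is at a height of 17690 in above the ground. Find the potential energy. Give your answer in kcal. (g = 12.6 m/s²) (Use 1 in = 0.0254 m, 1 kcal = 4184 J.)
Convert to SI: m = 148.0 kg, h = 449.326 m
PE = mgh = (148.0)(12.6)(449.326) = 837903 J = 200.3 kcal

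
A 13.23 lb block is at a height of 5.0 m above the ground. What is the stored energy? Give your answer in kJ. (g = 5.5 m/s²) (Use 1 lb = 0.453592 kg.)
Convert to SI: m = 6.00102 kg, h = 5.0 m
PE = mgh = (6.00102)(5.5)(5.0) = 165.028 J = 0.165 kJ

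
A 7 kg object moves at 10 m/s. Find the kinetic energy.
KE = ½mv² = ½(7)(10)² = 350.0 J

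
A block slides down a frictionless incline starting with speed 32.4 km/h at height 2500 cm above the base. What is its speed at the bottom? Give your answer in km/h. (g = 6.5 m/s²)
Convert to SI: v₀ = 9.0 m/s, h = 25.0 m
½mv₀² + mgh = ½mv² ⇒ v = √(v₀² + 2gh) = √(9.0² + 2·6.5·25.0) = 20.1494 m/s = 72.54 km/h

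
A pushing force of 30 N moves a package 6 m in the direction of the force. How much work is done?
W = F·d = (30)(6) = 180.0 J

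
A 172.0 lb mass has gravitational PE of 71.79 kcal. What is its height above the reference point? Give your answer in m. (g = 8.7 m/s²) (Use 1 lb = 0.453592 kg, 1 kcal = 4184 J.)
Convert to SI: m = 78.0178 kg, PE = 300369 J
h = PE/(mg) = 300369/(78.0178·8.7) = 442.5 m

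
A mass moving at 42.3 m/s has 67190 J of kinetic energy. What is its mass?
m = 2·KE/v² = 2·67190/(42.3)² = 75.1 kg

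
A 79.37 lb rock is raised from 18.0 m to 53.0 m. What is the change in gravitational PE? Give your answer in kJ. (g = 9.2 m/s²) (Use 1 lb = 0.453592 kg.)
Convert to SI: m = 36.0016 kg, Δh = 35.0 m
ΔPE = mgΔh = (36.0016)(9.2)(35.0) = 11592.5 J = 11.59 kJ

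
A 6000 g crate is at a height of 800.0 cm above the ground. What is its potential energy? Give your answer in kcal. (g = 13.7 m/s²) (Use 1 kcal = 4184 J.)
Convert to SI: m = 6.0 kg, h = 8.0 m
PE = mgh = (6.0)(13.7)(8.0) = 657.6 J = 0.1572 kcal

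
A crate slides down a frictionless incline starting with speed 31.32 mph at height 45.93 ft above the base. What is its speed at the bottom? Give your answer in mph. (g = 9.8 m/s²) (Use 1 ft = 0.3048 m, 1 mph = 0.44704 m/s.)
Convert to SI: v₀ = 14.0013 m/s, h = 13.9995 m
½mv₀² + mgh = ½mv² ⇒ v = √(v₀² + 2gh) = √(14.0013² + 2·9.8·13.9995) = 21.6893 m/s = 48.52 mph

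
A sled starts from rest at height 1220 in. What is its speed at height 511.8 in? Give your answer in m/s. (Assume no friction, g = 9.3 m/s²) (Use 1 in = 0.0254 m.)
Convert to SI: h₁−h₂ = 17.9883 m
mgh₁ = mgh₂ + ½mv² ⇒ v = √(2g(h₁−h₂)) = √(2·9.3·17.9883) = 18.29 m/s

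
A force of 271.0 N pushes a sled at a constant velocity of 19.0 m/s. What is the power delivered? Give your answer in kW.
P = Fv = (271.0)(19.0) = 5149.0 W = 5.149 kW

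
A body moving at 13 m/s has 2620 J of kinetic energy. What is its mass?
m = 2·KE/v² = 2·2620/(13)² = 31.01 kg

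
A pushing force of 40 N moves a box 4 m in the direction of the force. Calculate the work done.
W = F·d = (40)(4) = 160.0 J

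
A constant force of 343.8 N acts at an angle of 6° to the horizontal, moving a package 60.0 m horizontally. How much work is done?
W = F·d·cosθ = (343.8)(60.0)cos(6°) = 20510 J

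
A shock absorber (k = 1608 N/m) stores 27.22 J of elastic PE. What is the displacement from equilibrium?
x = √(2·PE/k) = √(2·27.22/1608) = 0.184 m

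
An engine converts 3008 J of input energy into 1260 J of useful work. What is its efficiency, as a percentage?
η = W_out/W_in = 1260/3008 = 41.89%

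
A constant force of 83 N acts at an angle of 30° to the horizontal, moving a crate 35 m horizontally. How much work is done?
W = F·d·cosθ = (83)(35)cos(30°) = 2516 J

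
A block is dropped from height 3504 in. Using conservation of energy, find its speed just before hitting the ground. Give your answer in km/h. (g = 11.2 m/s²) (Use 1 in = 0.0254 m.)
Convert to SI: h = 89.0016 m
mgh = ½mv² ⇒ v = √(2gh) = √(2·11.2·89.0016) = 44.6501 m/s = 160.7 km/h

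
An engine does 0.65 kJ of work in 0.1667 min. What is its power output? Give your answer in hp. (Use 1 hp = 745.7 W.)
Convert to SI: W = 650.0 J, t = 10.002 s
P = W/t = 650.0/10.002 = 64.987 W = 0.08715 hp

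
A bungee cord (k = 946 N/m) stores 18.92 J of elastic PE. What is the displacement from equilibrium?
x = √(2·PE/k) = √(2·18.92/946) = 0.2 m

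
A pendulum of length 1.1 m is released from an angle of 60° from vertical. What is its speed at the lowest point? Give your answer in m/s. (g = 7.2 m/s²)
h = L(1 − cosθ) = 1.1(1 − cos60°) = 0.55 m
v = √(2gh) = √(2·7.2·0.55) = 2.814 m/s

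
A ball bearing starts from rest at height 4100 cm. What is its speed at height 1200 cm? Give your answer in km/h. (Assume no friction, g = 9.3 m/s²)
Convert to SI: h₁−h₂ = 29.0 m
mgh₁ = mgh₂ + ½mv² ⇒ v = √(2g(h₁−h₂)) = √(2·9.3·29.0) = 23.225 m/s = 83.61 km/h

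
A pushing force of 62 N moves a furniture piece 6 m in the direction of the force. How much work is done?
W = F·d = (62)(6) = 372.0 J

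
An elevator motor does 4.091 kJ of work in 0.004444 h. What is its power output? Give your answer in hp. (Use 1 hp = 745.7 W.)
Convert to SI: W = 4091.0 J, t = 15.9984 s
P = W/t = 4091.0/15.9984 = 255.713 W = 0.3429 hp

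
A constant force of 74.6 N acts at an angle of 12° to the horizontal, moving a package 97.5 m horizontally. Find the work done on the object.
W = F·d·cosθ = (74.6)(97.5)cos(12°) = 7115 J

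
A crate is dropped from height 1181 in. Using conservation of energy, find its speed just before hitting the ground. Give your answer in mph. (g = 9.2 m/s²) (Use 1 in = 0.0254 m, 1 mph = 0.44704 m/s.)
Convert to SI: h = 29.9974 m
mgh = ½mv² ⇒ v = √(2gh) = √(2·9.2·29.9974) = 23.4937 m/s = 52.55 mph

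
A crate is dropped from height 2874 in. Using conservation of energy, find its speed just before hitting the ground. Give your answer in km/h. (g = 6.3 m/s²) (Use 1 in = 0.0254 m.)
Convert to SI: h = 72.9996 m
mgh = ½mv² ⇒ v = √(2gh) = √(2·6.3·72.9996) = 30.3281 m/s = 109.2 km/h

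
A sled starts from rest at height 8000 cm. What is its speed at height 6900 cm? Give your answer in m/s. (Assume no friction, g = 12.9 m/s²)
Convert to SI: h₁−h₂ = 11.0 m
mgh₁ = mgh₂ + ½mv² ⇒ v = √(2g(h₁−h₂)) = √(2·12.9·11.0) = 16.85 m/s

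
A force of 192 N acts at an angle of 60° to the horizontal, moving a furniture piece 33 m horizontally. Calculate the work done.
W = F·d·cosθ = (192)(33)cos(60°) = 3168 J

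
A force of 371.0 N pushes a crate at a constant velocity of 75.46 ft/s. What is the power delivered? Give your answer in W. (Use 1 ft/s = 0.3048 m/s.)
Convert to SI: F = 371.0 N, v = 23.0002 m/s
P = Fv = (371.0)(23.0002) = 8533 W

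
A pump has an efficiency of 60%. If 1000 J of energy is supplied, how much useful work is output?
W_out = η·W_in = 0.6·1000 = 600.0 J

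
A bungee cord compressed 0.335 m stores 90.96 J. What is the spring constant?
k = 2·PE/x² = 2·90.96/(0.335)² = 1621 N/m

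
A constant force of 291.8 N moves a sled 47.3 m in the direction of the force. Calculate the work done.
W = F·d = (291.8)(47.3) = 13800 J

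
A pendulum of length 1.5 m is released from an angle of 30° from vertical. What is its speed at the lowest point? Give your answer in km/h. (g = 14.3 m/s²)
h = L(1 − cosθ) = 1.5(1 − cos30°) = 0.200962 m
v = √(2gh) = √(2·14.3·0.200962) = 2.3974 m/s = 8.631 km/h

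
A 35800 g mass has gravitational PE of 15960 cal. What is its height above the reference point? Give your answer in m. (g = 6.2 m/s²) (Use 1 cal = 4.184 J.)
Convert to SI: m = 35.8 kg, PE = 66776.6 J
h = PE/(mg) = 66776.6/(35.8·6.2) = 300.8 m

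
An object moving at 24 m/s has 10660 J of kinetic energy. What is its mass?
m = 2·KE/v² = 2·10660/(24)² = 37.01 kg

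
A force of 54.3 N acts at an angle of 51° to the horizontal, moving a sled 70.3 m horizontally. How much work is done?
W = F·d·cosθ = (54.3)(70.3)cos(51°) = 2402 J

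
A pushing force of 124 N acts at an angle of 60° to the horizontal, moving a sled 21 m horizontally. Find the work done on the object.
W = F·d·cosθ = (124)(21)cos(60°) = 1302 J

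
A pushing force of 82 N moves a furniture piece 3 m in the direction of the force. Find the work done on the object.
W = F·d = (82)(3) = 246.0 J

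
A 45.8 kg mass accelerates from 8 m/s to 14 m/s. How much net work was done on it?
W = ΔKE = ½m(v₂² − v₁²) = ½(45.8)(14² − 8²) = 3022.8 J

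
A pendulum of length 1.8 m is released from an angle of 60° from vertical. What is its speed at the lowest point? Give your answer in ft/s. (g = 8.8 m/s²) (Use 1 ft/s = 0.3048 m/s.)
h = L(1 − cosθ) = 1.8(1 − cos60°) = 0.9 m
v = √(2gh) = √(2·8.8·0.9) = 3.97995 m/s = 13.06 ft/s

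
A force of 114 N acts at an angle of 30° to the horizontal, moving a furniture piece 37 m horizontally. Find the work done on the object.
W = F·d·cosθ = (114)(37)cos(30°) = 3653 J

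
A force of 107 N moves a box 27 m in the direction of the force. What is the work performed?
W = F·d = (107)(27) = 2889 J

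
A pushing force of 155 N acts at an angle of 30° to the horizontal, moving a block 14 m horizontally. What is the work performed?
W = F·d·cosθ = (155)(14)cos(30°) = 1879 J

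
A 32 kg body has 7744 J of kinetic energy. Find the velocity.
v = √(2·KE/m) = √(2·7744/32) = 22.0 m/s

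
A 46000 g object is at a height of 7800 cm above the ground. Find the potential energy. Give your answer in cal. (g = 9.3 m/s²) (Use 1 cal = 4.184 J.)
Convert to SI: m = 46.0 kg, h = 78.0 m
PE = mgh = (46.0)(9.3)(78.0) = 33368.4 J = 7975 cal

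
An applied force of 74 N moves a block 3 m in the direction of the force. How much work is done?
W = F·d = (74)(3) = 222.0 J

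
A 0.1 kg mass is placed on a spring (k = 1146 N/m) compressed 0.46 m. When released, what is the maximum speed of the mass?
½kx² = ½mv² ⇒ v = x√(k/m) = (0.46)√(1146/0.1) = 49.24 m/s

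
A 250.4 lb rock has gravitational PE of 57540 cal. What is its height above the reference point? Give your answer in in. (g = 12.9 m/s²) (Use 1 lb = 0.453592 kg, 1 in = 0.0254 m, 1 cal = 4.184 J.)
Convert to SI: m = 113.579 kg, PE = 240747 J
h = PE/(mg) = 240747/(113.579·12.9) = 164.313 m = 6469 in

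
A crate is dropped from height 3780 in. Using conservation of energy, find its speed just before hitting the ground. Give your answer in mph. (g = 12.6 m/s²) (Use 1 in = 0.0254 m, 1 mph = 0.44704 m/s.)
Convert to SI: h = 96.012 m
mgh = ½mv² ⇒ v = √(2gh) = √(2·12.6·96.012) = 49.1884 m/s = 110.0 mph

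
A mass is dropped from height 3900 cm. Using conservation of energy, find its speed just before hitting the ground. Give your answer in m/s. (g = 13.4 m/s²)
Convert to SI: h = 39.0 m
mgh = ½mv² ⇒ v = √(2gh) = √(2·13.4·39.0) = 32.33 m/s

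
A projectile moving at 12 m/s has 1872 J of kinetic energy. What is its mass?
m = 2·KE/v² = 2·1872/(12)² = 26.0 kg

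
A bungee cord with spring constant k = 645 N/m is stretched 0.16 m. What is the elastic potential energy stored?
PE = ½kx² = ½(645)(0.16)² = 8.256 J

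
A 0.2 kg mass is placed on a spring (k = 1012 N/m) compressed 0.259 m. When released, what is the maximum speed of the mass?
½kx² = ½mv² ⇒ v = x√(k/m) = (0.259)√(1012/0.2) = 18.42 m/s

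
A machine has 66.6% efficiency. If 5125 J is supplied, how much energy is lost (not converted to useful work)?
W_lost = W_in(1 − η) = 5125·(1 − 0.666) = 1712 J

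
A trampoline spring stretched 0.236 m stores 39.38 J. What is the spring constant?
k = 2·PE/x² = 2·39.38/(0.236)² = 1414 N/m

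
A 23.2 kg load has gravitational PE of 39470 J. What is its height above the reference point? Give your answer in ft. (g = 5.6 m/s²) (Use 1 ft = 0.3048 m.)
h = PE/(mg) = 39470.0/(23.2·5.6) = 303.802 m = 996.7 ft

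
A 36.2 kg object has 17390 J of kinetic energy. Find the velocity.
v = √(2·KE/m) = √(2·17390/36.2) = 31.0 m/s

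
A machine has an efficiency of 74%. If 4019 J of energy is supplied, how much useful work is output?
W_out = η·W_in = 0.74·4019 = 2974.06 J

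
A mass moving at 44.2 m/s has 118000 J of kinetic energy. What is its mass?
m = 2·KE/v² = 2·118000/(44.2)² = 120.8 kg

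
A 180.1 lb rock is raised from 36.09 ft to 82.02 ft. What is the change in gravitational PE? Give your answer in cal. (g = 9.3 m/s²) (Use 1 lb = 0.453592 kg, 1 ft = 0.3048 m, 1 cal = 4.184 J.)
Convert to SI: m = 81.6919 kg, Δh = 13.9995 m
ΔPE = mgΔh = (81.6919)(9.3)(13.9995) = 10635.9 J = 2542 cal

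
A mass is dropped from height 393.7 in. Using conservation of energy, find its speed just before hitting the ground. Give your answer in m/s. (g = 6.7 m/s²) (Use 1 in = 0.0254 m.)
Convert to SI: h = 9.99998 m
mgh = ½mv² ⇒ v = √(2gh) = √(2·6.7·9.99998) = 11.58 m/s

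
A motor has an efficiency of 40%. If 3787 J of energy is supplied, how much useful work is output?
W_out = η·W_in = 0.4·3787 = 1514.8 J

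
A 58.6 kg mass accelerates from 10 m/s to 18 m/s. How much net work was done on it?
W = ΔKE = ½m(v₂² − v₁²) = ½(58.6)(18² − 10²) = 6563.2 J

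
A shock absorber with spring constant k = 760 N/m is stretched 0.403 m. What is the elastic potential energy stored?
PE = ½kx² = ½(760)(0.403)² = 61.72 J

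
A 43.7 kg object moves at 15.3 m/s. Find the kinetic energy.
KE = ½mv² = ½(43.7)(15.3)² = 5115 J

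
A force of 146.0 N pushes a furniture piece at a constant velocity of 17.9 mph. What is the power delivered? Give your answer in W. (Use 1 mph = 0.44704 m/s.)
Convert to SI: F = 146.0 N, v = 8.00202 m/s
P = Fv = (146.0)(8.00202) = 1168 W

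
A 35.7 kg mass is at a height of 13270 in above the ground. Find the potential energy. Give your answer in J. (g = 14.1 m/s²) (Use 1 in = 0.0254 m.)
Convert to SI: m = 35.7 kg, h = 337.058 m
PE = mgh = (35.7)(14.1)(337.058) = 169700 J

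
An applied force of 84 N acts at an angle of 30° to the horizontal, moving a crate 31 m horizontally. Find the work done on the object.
W = F·d·cosθ = (84)(31)cos(30°) = 2255 J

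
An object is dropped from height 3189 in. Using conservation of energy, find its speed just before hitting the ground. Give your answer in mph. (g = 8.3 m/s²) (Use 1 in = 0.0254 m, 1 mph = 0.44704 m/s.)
Convert to SI: h = 81.0006 m
mgh = ½mv² ⇒ v = √(2gh) = √(2·8.3·81.0006) = 36.6689 m/s = 82.03 mph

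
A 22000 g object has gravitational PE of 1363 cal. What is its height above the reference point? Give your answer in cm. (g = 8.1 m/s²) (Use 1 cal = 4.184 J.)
Convert to SI: m = 22.0 kg, PE = 5702.79 J
h = PE/(mg) = 5702.79/(22.0·8.1) = 32.0022 m = 3200 cm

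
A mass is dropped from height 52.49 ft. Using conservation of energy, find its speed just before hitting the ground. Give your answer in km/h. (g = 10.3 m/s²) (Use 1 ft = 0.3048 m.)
Convert to SI: h = 15.999 m
mgh = ½mv² ⇒ v = √(2gh) = √(2·10.3·15.999) = 18.1543 m/s = 65.36 km/h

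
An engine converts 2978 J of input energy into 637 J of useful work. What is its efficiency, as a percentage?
η = W_out/W_in = 637/2978 = 21.39%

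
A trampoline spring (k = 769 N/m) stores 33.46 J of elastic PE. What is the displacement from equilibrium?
x = √(2·PE/k) = √(2·33.46/769) = 0.295 m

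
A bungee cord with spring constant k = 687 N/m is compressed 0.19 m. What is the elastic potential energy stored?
PE = ½kx² = ½(687)(0.19)² = 12.4 J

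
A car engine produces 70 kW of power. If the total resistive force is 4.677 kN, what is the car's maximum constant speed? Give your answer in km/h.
Convert to SI: F = 4677.0 N
P = Fv ⇒ v = P/F = 70000 W/4677.0 N = 14.9669 m/s = 53.88 km/h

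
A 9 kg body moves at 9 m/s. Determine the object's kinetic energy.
KE = ½mv² = ½(9)(9)² = 364.5 J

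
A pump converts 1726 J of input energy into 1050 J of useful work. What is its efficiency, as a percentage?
η = W_out/W_in = 1050/1726 = 60.83%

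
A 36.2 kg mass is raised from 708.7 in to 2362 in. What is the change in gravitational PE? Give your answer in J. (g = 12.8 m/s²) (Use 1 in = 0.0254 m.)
Convert to SI: m = 36.2 kg, Δh = 41.9938 m
ΔPE = mgΔh = (36.2)(12.8)(41.9938) = 19460 J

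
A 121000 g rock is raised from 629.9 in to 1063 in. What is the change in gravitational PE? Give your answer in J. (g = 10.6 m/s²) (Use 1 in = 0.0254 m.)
Convert to SI: m = 121.0 kg, Δh = 11.0007 m
ΔPE = mgΔh = (121.0)(10.6)(11.0007) = 14110 J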